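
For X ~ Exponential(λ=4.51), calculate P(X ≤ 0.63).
0.941650

We have X ~ Exponential(λ=4.51).

The CDF gives us P(X ≤ k).

Using the CDF:
P(X ≤ 0.63) = 0.941650

This means there's approximately a 94.2% chance that X is at most 0.63.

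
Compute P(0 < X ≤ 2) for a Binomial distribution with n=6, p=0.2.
0.638976

We have X ~ Binomial(n=6, p=0.2).

To find P(0 < X ≤ 2), we use:
P(0 < X ≤ 2) = P(X ≤ 2) - P(X ≤ 0)
                 = F(2) - F(0)
                 = 0.901120 - 0.262144
                 = 0.638976

So there's approximately a 63.9% chance that X falls in this range.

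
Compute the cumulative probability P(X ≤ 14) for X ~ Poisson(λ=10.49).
0.888512

We have X ~ Poisson(λ=10.49).

The CDF gives us P(X ≤ k).

Using the CDF:
P(X ≤ 14) = 0.888512

This means there's approximately a 88.9% chance that X is at most 14.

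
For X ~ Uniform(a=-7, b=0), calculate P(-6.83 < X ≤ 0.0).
0.975714

We have X ~ Uniform(a=-7, b=0).

To find P(-6.83 < X ≤ 0.0), we use:
P(-6.83 < X ≤ 0.0) = P(X ≤ 0.0) - P(X ≤ -6.83)
                 = F(0.0) - F(-6.83)
                 = 1.000000 - 0.024286
                 = 0.975714

So there's approximately a 97.6% chance that X falls in this range.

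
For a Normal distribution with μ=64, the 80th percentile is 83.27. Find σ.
σ = 22.8963

For X ~ Normal(μ, σ), the p-th percentile satisfies x = μ + z_p × σ,
where z_p = Φ⁻¹(p) is the standard normal quantile.

Step 1: z_{0.8} = Φ⁻¹(0.8) = 0.8416

Step 2: Solve for σ:
83.27 = 64 + 0.8416 × σ
σ = (83.27 - 64) / 0.8416
σ = 19.27 / 0.8416
σ = 22.8963

Verification: μ + z × σ = 64 + 0.8416 × 22.8963 = 83.27 ✓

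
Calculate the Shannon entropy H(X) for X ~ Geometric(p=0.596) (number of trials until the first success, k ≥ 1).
1.1319 nats

We have X ~ Geometric(p=0.596) (number of trials until the first success, k ≥ 1).

The Shannon entropy measures the uncertainty or information content of the distribution.

For a Geometric distribution with p=0.596 (number of trials until the first success, k ≥ 1):
H(X) = 1.1319 nats

(In bits, this would be 1.6330 bits.)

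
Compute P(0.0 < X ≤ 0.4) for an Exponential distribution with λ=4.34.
0.823776

We have X ~ Exponential(λ=4.34).

To find P(0.0 < X ≤ 0.4), we use:
P(0.0 < X ≤ 0.4) = P(X ≤ 0.4) - P(X ≤ 0.0)
                 = F(0.4) - F(0.0)
                 = 0.823776 - 0.000000
                 = 0.823776

So there's approximately a 82.4% chance that X falls in this range.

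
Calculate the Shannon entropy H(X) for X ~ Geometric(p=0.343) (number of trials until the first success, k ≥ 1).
1.8747 nats

We have X ~ Geometric(p=0.343) (number of trials until the first success, k ≥ 1).

The Shannon entropy measures the uncertainty or information content of the distribution.

For a Geometric distribution with p=0.343 (number of trials until the first success, k ≥ 1):
H(X) = 1.8747 nats

(In bits, this would be 2.7045 bits.)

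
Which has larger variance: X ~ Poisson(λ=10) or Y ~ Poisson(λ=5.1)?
X has larger variance (10.0000 > 5.1000)

Compute the variance for each distribution:

X ~ Poisson(λ=10):
Var(X) = 10.0000

Y ~ Poisson(λ=5.1):
Var(Y) = 5.1000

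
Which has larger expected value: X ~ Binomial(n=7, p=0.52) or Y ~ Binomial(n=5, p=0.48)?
X has larger mean (3.6400 > 2.4000)

Compute the expected value for each distribution:

X ~ Binomial(n=7, p=0.52):
E[X] = 3.6400

Y ~ Binomial(n=5, p=0.48):
E[Y] = 2.4000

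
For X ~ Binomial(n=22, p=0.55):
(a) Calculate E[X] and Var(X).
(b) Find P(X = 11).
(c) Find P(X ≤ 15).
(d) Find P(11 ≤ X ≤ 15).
(a) E[X] = 12.1000, Var(X) = 5.4450
(b) P(X = 11) = 0.150585
(c) P(X ≤ 15) = 0.929485
(d) P(11 ≤ X ≤ 15) = 0.683781

We have X ~ Binomial(n=22, p=0.55).

(a) Moments:
E[X] = 12.1000
Var(X) = 5.4450
σ = √Var(X) = 2.3335

(b) Point probability using PMF:
P(X = 11) = 0.150585

(c) Cumulative probability using CDF:
P(X ≤ 15) = F(15) = 0.929485

(d) Range probability:
P(11 ≤ X ≤ 15) = P(X ≤ 15) - P(X ≤ 10)
                   = F(15) - F(10)
                   = 0.929485 - 0.245704
                   = 0.683781

This means approximately 68.4% of outcomes fall in the interval [11, 15].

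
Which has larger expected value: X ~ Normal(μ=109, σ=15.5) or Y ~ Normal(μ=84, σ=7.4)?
X has larger mean (109.0000 > 84.0000)

Compute the expected value for each distribution:

X ~ Normal(μ=109, σ=15.5):
E[X] = 109.0000

Y ~ Normal(μ=84, σ=7.4):
E[Y] = 84.0000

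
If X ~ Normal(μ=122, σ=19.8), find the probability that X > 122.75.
0.484892

We have X ~ Normal(μ=122, σ=19.8).

P(X > 122.75) = 1 - P(X ≤ 122.75)
                = 1 - F(122.75)
                = 1 - 0.515108
                = 0.484892

So there's approximately a 48.5% chance that X exceeds 122.75.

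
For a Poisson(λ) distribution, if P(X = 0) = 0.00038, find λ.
λ = 7.8753

For a Poisson(λ) distribution, the PMF at 0 is:
P(X = 0) = λ^0 e^(-λ) / 0! = e^(-λ)

Given P(X = 0) = 0.00038:
e^(-λ) = 0.00038
-λ = ln(0.00038)
λ = -ln(0.00038) = 7.8753

Verification: e^(-7.8753) = 0.00038 ✓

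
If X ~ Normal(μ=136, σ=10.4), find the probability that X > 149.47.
0.097627

We have X ~ Normal(μ=136, σ=10.4).

P(X > 149.47) = 1 - P(X ≤ 149.47)
                = 1 - F(149.47)
                = 1 - 0.902373
                = 0.097627

So there's approximately a 9.8% chance that X exceeds 149.47.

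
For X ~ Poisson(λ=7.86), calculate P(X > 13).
0.030213

We have X ~ Poisson(λ=7.86).

P(X > 13) = 1 - P(X ≤ 13)
                = 1 - F(13)
                = 1 - 0.969787
                = 0.030213

So there's approximately a 3.0% chance that X exceeds 13.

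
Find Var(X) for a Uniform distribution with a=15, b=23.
5.3333

We have X ~ Uniform(a=15, b=23).

For a Uniform distribution with a=15, b=23:
Var(X) = 5.3333

The variance measures the spread of the distribution around the mean.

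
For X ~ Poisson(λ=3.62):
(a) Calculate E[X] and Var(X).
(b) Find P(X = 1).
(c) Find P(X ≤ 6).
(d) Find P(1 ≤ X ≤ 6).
(a) E[X] = 3.6200, Var(X) = 3.6200
(b) P(X = 1) = 0.096953
(c) P(X ≤ 6) = 0.925063
(d) P(1 ≤ X ≤ 6) = 0.898281

We have X ~ Poisson(λ=3.62).

(a) Moments:
E[X] = 3.6200
Var(X) = 3.6200
σ = √Var(X) = 1.9026

(b) Point probability using PMF:
P(X = 1) = 0.096953

(c) Cumulative probability using CDF:
P(X ≤ 6) = F(6) = 0.925063

(d) Range probability:
P(1 ≤ X ≤ 6) = P(X ≤ 6) - P(X ≤ 0)
                   = F(6) - F(0)
                   = 0.925063 - 0.026783
                   = 0.898281

This means approximately 89.8% of outcomes fall in the interval [1, 6].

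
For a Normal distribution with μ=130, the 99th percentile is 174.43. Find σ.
σ = 19.0986

For X ~ Normal(μ, σ), the p-th percentile satisfies x = μ + z_p × σ,
where z_p = Φ⁻¹(p) is the standard normal quantile.

Step 1: z_{0.99} = Φ⁻¹(0.99) = 2.3263

Step 2: Solve for σ:
174.43 = 130 + 2.3263 × σ
σ = (174.43 - 130) / 2.3263
σ = 44.43 / 2.3263
σ = 19.0986

Verification: μ + z × σ = 130 + 2.3263 × 19.0986 = 174.43 ✓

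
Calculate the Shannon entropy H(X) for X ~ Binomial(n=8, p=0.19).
1.4768 nats

We have X ~ Binomial(n=8, p=0.19).

The Shannon entropy measures the uncertainty or information content of the distribution.

For a Binomial distribution with n=8, p=0.19:
H(X) = 1.4768 nats

(In bits, this would be 2.1306 bits.)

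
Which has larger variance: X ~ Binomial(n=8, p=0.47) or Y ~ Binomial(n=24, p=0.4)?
Y has larger variance (5.7600 > 1.9928)

Compute the variance for each distribution:

X ~ Binomial(n=8, p=0.47):
Var(X) = 1.9928

Y ~ Binomial(n=24, p=0.4):
Var(Y) = 5.7600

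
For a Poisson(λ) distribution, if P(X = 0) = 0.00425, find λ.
λ = 5.4608

For a Poisson(λ) distribution, the PMF at 0 is:
P(X = 0) = λ^0 e^(-λ) / 0! = e^(-λ)

Given P(X = 0) = 0.00425:
e^(-λ) = 0.00425
-λ = ln(0.00425)
λ = -ln(0.00425) = 5.4608

Verification: e^(-5.4608) = 0.00425 ✓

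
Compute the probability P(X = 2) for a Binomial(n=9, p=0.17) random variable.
0.282323

We have X ~ Binomial(n=9, p=0.17).

For a Binomial distribution, the PMF gives us the probability of each outcome.

Using the PMF formula:
P(X = 2) = 0.282323

Rounded to 4 decimal places: 0.2823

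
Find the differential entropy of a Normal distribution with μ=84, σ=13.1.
3.9916 nats

We have X ~ Normal(μ=84, σ=13.1).

The differential entropy measures the uncertainty or information content of the distribution.

For a Normal distribution with μ=84, σ=13.1:
h(X) = 3.9916 nats

(In bits, this would be 5.7586 bits.)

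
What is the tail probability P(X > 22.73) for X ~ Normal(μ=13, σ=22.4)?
0.332008

We have X ~ Normal(μ=13, σ=22.4).

P(X > 22.73) = 1 - P(X ≤ 22.73)
                = 1 - F(22.73)
                = 1 - 0.667992
                = 0.332008

So there's approximately a 33.2% chance that X exceeds 22.73.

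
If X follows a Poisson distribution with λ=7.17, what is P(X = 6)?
0.145175

We have X ~ Poisson(λ=7.17).

For a Poisson distribution, the PMF gives us the probability of each outcome.

Using the PMF formula:
P(X = 6) = 0.145175

Rounded to 4 decimal places: 0.1452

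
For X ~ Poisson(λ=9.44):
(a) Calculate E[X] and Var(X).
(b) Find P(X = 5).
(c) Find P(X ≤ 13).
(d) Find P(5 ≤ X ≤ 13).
(a) E[X] = 9.4400, Var(X) = 9.4400
(b) P(X = 5) = 0.049652
(c) P(X ≤ 13) = 0.901797
(d) P(5 ≤ X ≤ 13) = 0.859984

We have X ~ Poisson(λ=9.44).

(a) Moments:
E[X] = 9.4400
Var(X) = 9.4400
σ = √Var(X) = 3.0725

(b) Point probability using PMF:
P(X = 5) = 0.049652

(c) Cumulative probability using CDF:
P(X ≤ 13) = F(13) = 0.901797

(d) Range probability:
P(5 ≤ X ≤ 13) = P(X ≤ 13) - P(X ≤ 4)
                   = F(13) - F(4)
                   = 0.901797 - 0.041814
                   = 0.859984

This means approximately 86.0% of outcomes fall in the interval [5, 13].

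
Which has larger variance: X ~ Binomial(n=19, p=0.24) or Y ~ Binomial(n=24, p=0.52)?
Y has larger variance (5.9904 > 3.4656)

Compute the variance for each distribution:

X ~ Binomial(n=19, p=0.24):
Var(X) = 3.4656

Y ~ Binomial(n=24, p=0.52):
Var(Y) = 5.9904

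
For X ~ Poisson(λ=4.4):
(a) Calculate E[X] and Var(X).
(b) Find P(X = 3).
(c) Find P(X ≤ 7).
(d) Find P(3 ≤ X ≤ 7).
(a) E[X] = 4.4000, Var(X) = 4.4000
(b) P(X = 3) = 0.174305
(c) P(X ≤ 7) = 0.921421
(d) P(3 ≤ X ≤ 7) = 0.736278

We have X ~ Poisson(λ=4.4).

(a) Moments:
E[X] = 4.4000
Var(X) = 4.4000
σ = √Var(X) = 2.0976

(b) Point probability using PMF:
P(X = 3) = 0.174305

(c) Cumulative probability using CDF:
P(X ≤ 7) = F(7) = 0.921421

(d) Range probability:
P(3 ≤ X ≤ 7) = P(X ≤ 7) - P(X ≤ 2)
                   = F(7) - F(2)
                   = 0.921421 - 0.185142
                   = 0.736278

This means approximately 73.6% of outcomes fall in the interval [3, 7].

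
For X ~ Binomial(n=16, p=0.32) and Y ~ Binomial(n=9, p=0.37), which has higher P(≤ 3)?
Y has higher probability (P(Y ≤ 3) = 0.5584 > P(X ≤ 3) = 0.1953)

Compute P(≤ 3) for each distribution:

X ~ Binomial(n=16, p=0.32):
P(X ≤ 3) = 0.1953

Y ~ Binomial(n=9, p=0.37):
P(Y ≤ 3) = 0.5584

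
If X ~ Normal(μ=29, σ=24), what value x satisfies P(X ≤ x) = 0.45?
25.9841

We have X ~ Normal(μ=29, σ=24).

We want to find x such that P(X ≤ x) = 0.45.

This is the 45th percentile, which means 45% of values fall below this point.

Using the inverse CDF (quantile function):
x = F⁻¹(0.45) = 25.9841

Verification: P(X ≤ 25.9841) = 0.45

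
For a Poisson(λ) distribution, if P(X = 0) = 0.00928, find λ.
λ = 4.6799

For a Poisson(λ) distribution, the PMF at 0 is:
P(X = 0) = λ^0 e^(-λ) / 0! = e^(-λ)

Given P(X = 0) = 0.00928:
e^(-λ) = 0.00928
-λ = ln(0.00928)
λ = -ln(0.00928) = 4.6799

Verification: e^(-4.6799) = 0.00928 ✓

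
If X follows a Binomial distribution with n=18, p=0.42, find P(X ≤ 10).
0.918935

We have X ~ Binomial(n=18, p=0.42).

The CDF gives us P(X ≤ k).

Using the CDF:
P(X ≤ 10) = 0.918935

This means there's approximately a 91.9% chance that X is at most 10.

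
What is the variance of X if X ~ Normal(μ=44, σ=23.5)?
552.2500

We have X ~ Normal(μ=44, σ=23.5).

For a Normal distribution with μ=44, σ=23.5:
Var(X) = 552.2500

The variance measures the spread of the distribution around the mean.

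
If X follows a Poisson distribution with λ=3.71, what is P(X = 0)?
0.024478

We have X ~ Poisson(λ=3.71).

For a Poisson distribution, the PMF gives us the probability of each outcome.

Using the PMF formula:
P(X = 0) = 0.024478

Rounded to 4 decimal places: 0.0245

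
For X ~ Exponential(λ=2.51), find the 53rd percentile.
0.3008

We have X ~ Exponential(λ=2.51).

We want to find x such that P(X ≤ x) = 0.53.

This is the 53rd percentile, which means 53% of values fall below this point.

Using the inverse CDF (quantile function):
x = F⁻¹(0.53) = 0.3008

Verification: P(X ≤ 0.3008) = 0.53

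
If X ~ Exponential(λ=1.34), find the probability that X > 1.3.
0.175170

We have X ~ Exponential(λ=1.34).

P(X > 1.3) = 1 - P(X ≤ 1.3)
                = 1 - F(1.3)
                = 1 - 0.824830
                = 0.175170

So there's approximately a 17.5% chance that X exceeds 1.3.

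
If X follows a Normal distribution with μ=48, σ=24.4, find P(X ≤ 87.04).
0.945201

We have X ~ Normal(μ=48, σ=24.4).

The CDF gives us P(X ≤ k).

Using the CDF:
P(X ≤ 87.04) = 0.945201

This means there's approximately a 94.5% chance that X is at most 87.04.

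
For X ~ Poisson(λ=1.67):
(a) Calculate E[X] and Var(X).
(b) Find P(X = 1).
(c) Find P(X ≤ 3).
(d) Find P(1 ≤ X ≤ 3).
(a) E[X] = 1.6700, Var(X) = 1.6700
(b) P(X = 1) = 0.314373
(c) P(X ≤ 3) = 0.911246
(d) P(1 ≤ X ≤ 3) = 0.722999

We have X ~ Poisson(λ=1.67).

(a) Moments:
E[X] = 1.6700
Var(X) = 1.6700
σ = √Var(X) = 1.2923

(b) Point probability using PMF:
P(X = 1) = 0.314373

(c) Cumulative probability using CDF:
P(X ≤ 3) = F(3) = 0.911246

(d) Range probability:
P(1 ≤ X ≤ 3) = P(X ≤ 3) - P(X ≤ 0)
                   = F(3) - F(0)
                   = 0.911246 - 0.188247
                   = 0.722999

This means approximately 72.3% of outcomes fall in the interval [1, 3].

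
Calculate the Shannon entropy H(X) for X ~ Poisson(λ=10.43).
2.5828 nats

We have X ~ Poisson(λ=10.43).

The Shannon entropy measures the uncertainty or information content of the distribution.

For a Poisson distribution with λ=10.43:
H(X) = 2.5828 nats

(In bits, this would be 3.7263 bits.)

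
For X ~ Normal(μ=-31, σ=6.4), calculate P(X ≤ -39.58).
0.090021

We have X ~ Normal(μ=-31, σ=6.4).

The CDF gives us P(X ≤ k).

Using the CDF:
P(X ≤ -39.58) = 0.090021

This means there's approximately a 9.0% chance that X is at most -39.58.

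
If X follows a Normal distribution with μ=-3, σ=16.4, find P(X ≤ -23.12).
0.109943

We have X ~ Normal(μ=-3, σ=16.4).

The CDF gives us P(X ≤ k).

Using the CDF:
P(X ≤ -23.12) = 0.109943

This means there's approximately a 11.0% chance that X is at most -23.12.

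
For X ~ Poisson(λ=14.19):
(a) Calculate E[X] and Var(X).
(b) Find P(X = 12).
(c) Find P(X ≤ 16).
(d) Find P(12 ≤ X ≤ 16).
(a) E[X] = 14.1900, Var(X) = 14.1900
(b) P(X = 12) = 0.095678
(c) P(X ≤ 16) = 0.739255
(d) P(12 ≤ X ≤ 16) = 0.494916

We have X ~ Poisson(λ=14.19).

(a) Moments:
E[X] = 14.1900
Var(X) = 14.1900
σ = √Var(X) = 3.7670

(b) Point probability using PMF:
P(X = 12) = 0.095678

(c) Cumulative probability using CDF:
P(X ≤ 16) = F(16) = 0.739255

(d) Range probability:
P(12 ≤ X ≤ 16) = P(X ≤ 16) - P(X ≤ 11)
                   = F(16) - F(11)
                   = 0.739255 - 0.244339
                   = 0.494916

This means approximately 49.5% of outcomes fall in the interval [12, 16].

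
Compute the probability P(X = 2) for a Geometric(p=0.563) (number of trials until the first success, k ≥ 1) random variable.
0.246031

We have X ~ Geometric(p=0.563) (number of trials until the first success, k ≥ 1).

For a Geometric distribution, the PMF gives us the probability of each outcome.

Using the PMF formula:
P(X = 2) = 0.246031

Rounded to 4 decimal places: 0.2460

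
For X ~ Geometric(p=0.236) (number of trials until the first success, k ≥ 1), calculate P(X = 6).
0.061430

We have X ~ Geometric(p=0.236) (number of trials until the first success, k ≥ 1).

For a Geometric distribution, the PMF gives us the probability of each outcome.

Using the PMF formula:
P(X = 6) = 0.061430

Rounded to 4 decimal places: 0.0614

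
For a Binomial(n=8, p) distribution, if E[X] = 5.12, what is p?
p = 0.64

For a Binomial(n, p) distribution:
E[X] = n × p

Given n = 8 and E[X] = 5.12:
5.12 = 8 × p
p = 5.12 / 8 = 0.64

Verification: Binomial(8, 0.64) has E[X] = 5.12 ✓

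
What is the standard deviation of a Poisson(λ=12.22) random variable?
3.4957

We have X ~ Poisson(λ=12.22).

For a Poisson distribution with λ=12.22:
σ = √Var(X) = 3.4957

The standard deviation is the square root of the variance.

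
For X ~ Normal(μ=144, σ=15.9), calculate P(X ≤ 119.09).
0.058596

We have X ~ Normal(μ=144, σ=15.9).

The CDF gives us P(X ≤ k).

Using the CDF:
P(X ≤ 119.09) = 0.058596

This means there's approximately a 5.9% chance that X is at most 119.09.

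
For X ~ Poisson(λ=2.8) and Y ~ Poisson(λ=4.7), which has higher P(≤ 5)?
X has higher probability (P(X ≤ 5) = 0.9349 > P(Y ≤ 5) = 0.6684)

Compute P(≤ 5) for each distribution:

X ~ Poisson(λ=2.8):
P(X ≤ 5) = 0.9349

Y ~ Poisson(λ=4.7):
P(Y ≤ 5) = 0.6684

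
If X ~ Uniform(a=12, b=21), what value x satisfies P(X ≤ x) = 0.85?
19.6500

We have X ~ Uniform(a=12, b=21).

We want to find x such that P(X ≤ x) = 0.85.

This is the 85th percentile, which means 85% of values fall below this point.

Using the inverse CDF (quantile function):
x = F⁻¹(0.85) = 19.6500

Verification: P(X ≤ 19.6500) = 0.85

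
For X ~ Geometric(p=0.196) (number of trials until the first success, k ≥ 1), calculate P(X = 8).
0.042565

We have X ~ Geometric(p=0.196) (number of trials until the first success, k ≥ 1).

For a Geometric distribution, the PMF gives us the probability of each outcome.

Using the PMF formula:
P(X = 8) = 0.042565

Rounded to 4 decimal places: 0.0426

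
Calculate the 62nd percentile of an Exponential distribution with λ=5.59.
0.1731

We have X ~ Exponential(λ=5.59).

We want to find x such that P(X ≤ x) = 0.62.

This is the 62nd percentile, which means 62% of values fall below this point.

Using the inverse CDF (quantile function):
x = F⁻¹(0.62) = 0.1731

Verification: P(X ≤ 0.1731) = 0.62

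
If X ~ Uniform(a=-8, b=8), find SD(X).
4.6188

We have X ~ Uniform(a=-8, b=8).

For a Uniform distribution with a=-8, b=8:
σ = √Var(X) = 4.6188

The standard deviation is the square root of the variance.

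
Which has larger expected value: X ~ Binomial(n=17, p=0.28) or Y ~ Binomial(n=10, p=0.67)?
Y has larger mean (6.7000 > 4.7600)

Compute the expected value for each distribution:

X ~ Binomial(n=17, p=0.28):
E[X] = 4.7600

Y ~ Binomial(n=10, p=0.67):
E[Y] = 6.7000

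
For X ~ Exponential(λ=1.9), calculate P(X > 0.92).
0.174122

We have X ~ Exponential(λ=1.9).

P(X > 0.92) = 1 - P(X ≤ 0.92)
                = 1 - F(0.92)
                = 1 - 0.825878
                = 0.174122

So there's approximately a 17.4% chance that X exceeds 0.92.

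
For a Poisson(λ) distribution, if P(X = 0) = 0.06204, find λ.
λ = 2.7800

For a Poisson(λ) distribution, the PMF at 0 is:
P(X = 0) = λ^0 e^(-λ) / 0! = e^(-λ)

Given P(X = 0) = 0.06204:
e^(-λ) = 0.06204
-λ = ln(0.06204)
λ = -ln(0.06204) = 2.7800

Verification: e^(-2.7800) = 0.06204 ✓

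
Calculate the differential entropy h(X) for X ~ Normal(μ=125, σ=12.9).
3.9762 nats

We have X ~ Normal(μ=125, σ=12.9).

The differential entropy measures the uncertainty or information content of the distribution.

For a Normal distribution with μ=125, σ=12.9:
h(X) = 3.9762 nats

(In bits, this would be 5.7364 bits.)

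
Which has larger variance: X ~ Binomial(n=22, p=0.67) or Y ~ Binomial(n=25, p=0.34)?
Y has larger variance (5.6100 > 4.8642)

Compute the variance for each distribution:

X ~ Binomial(n=22, p=0.67):
Var(X) = 4.8642

Y ~ Binomial(n=25, p=0.34):
Var(Y) = 5.6100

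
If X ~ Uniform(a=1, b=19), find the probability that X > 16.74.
0.125556

We have X ~ Uniform(a=1, b=19).

P(X > 16.74) = 1 - P(X ≤ 16.74)
                = 1 - F(16.74)
                = 1 - 0.874444
                = 0.125556

So there's approximately a 12.6% chance that X exceeds 16.74.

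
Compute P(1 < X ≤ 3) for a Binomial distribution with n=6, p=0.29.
0.495150

We have X ~ Binomial(n=6, p=0.29).

To find P(1 < X ≤ 3), we use:
P(1 < X ≤ 3) = P(X ≤ 3) - P(X ≤ 1)
                 = F(3) - F(1)
                 = 0.937186 - 0.442036
                 = 0.495150

So there's approximately a 49.5% chance that X falls in this range.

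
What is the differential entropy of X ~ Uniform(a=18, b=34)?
2.7726 nats

We have X ~ Uniform(a=18, b=34).

The differential entropy measures the uncertainty or information content of the distribution.

For a Uniform distribution with a=18, b=34:
h(X) = 2.7726 nats

(In bits, this would be 4.0000 bits.)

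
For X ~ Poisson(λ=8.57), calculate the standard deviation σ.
2.9275

We have X ~ Poisson(λ=8.57).

For a Poisson distribution with λ=8.57:
σ = √Var(X) = 2.9275

The standard deviation is the square root of the variance.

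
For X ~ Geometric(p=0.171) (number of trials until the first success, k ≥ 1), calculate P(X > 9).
0.184923

We have X ~ Geometric(p=0.171) (number of trials until the first success, k ≥ 1).

P(X > 9) = 1 - P(X ≤ 9)
                = 1 - F(9)
                = 1 - 0.815077
                = 0.184923

So there's approximately a 18.5% chance that X exceeds 9.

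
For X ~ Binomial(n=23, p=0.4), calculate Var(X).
5.5200

We have X ~ Binomial(n=23, p=0.4).

For a Binomial distribution with n=23, p=0.4:
Var(X) = 5.5200

The variance measures the spread of the distribution around the mean.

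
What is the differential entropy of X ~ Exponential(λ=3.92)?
-0.3661 nats

We have X ~ Exponential(λ=3.92).

The differential entropy measures the uncertainty or information content of the distribution.

For an Exponential distribution with λ=3.92:
h(X) = -0.3661 nats

(In bits, this would be -0.5282 bits.)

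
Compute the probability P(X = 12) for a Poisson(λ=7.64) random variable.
0.039698

We have X ~ Poisson(λ=7.64).

For a Poisson distribution, the PMF gives us the probability of each outcome.

Using the PMF formula:
P(X = 12) = 0.039698

Rounded to 4 decimal places: 0.0397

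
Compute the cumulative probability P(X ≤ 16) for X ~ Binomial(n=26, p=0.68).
0.303561

We have X ~ Binomial(n=26, p=0.68).

The CDF gives us P(X ≤ k).

Using the CDF:
P(X ≤ 16) = 0.303561

This means there's approximately a 30.4% chance that X is at most 16.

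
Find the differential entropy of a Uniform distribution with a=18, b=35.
2.8332 nats

We have X ~ Uniform(a=18, b=35).

The differential entropy measures the uncertainty or information content of the distribution.

For a Uniform distribution with a=18, b=35:
h(X) = 2.8332 nats

(In bits, this would be 4.0875 bits.)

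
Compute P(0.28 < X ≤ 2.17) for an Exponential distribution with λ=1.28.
0.636606

We have X ~ Exponential(λ=1.28).

To find P(0.28 < X ≤ 2.17), we use:
P(0.28 < X ≤ 2.17) = P(X ≤ 2.17) - P(X ≤ 0.28)
                 = F(2.17) - F(0.28)
                 = 0.937812 - 0.301206
                 = 0.636606

So there's approximately a 63.7% chance that X falls in this range.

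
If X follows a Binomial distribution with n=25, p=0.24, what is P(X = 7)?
0.157760

We have X ~ Binomial(n=25, p=0.24).

For a Binomial distribution, the PMF gives us the probability of each outcome.

Using the PMF formula:
P(X = 7) = 0.157760

Rounded to 4 decimal places: 0.1578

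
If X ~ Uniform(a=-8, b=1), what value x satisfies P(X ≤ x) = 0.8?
-0.8000

We have X ~ Uniform(a=-8, b=1).

We want to find x such that P(X ≤ x) = 0.8.

This is the 80th percentile, which means 80% of values fall below this point.

Using the inverse CDF (quantile function):
x = F⁻¹(0.8) = -0.8000

Verification: P(X ≤ -0.8000) = 0.8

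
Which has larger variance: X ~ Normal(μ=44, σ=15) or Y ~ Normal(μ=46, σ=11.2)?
X has larger variance (225.0000 > 125.4400)

Compute the variance for each distribution:

X ~ Normal(μ=44, σ=15):
Var(X) = 225.0000

Y ~ Normal(μ=46, σ=11.2):
Var(Y) = 125.4400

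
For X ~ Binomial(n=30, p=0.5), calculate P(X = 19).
0.050876

We have X ~ Binomial(n=30, p=0.5).

For a Binomial distribution, the PMF gives us the probability of each outcome.

Using the PMF formula:
P(X = 19) = 0.050876

Rounded to 4 decimal places: 0.0509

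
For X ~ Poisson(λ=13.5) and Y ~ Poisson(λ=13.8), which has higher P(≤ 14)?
X has higher probability (P(X ≤ 14) = 0.6233 > P(Y ≤ 14) = 0.5916)

Compute P(≤ 14) for each distribution:

X ~ Poisson(λ=13.5):
P(X ≤ 14) = 0.6233

Y ~ Poisson(λ=13.8):
P(Y ≤ 14) = 0.5916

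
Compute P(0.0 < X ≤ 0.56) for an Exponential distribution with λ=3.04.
0.817754

We have X ~ Exponential(λ=3.04).

To find P(0.0 < X ≤ 0.56), we use:
P(0.0 < X ≤ 0.56) = P(X ≤ 0.56) - P(X ≤ 0.0)
                 = F(0.56) - F(0.0)
                 = 0.817754 - 0.000000
                 = 0.817754

So there's approximately a 81.8% chance that X falls in this range.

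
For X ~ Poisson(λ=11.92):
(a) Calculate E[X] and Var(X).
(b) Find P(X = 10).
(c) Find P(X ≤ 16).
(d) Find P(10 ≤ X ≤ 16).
(a) E[X] = 11.9200, Var(X) = 11.9200
(b) P(X = 10) = 0.106221
(c) P(X ≤ 16) = 0.902995
(d) P(10 ≤ X ≤ 16) = 0.653543

We have X ~ Poisson(λ=11.92).

(a) Moments:
E[X] = 11.9200
Var(X) = 11.9200
σ = √Var(X) = 3.4525

(b) Point probability using PMF:
P(X = 10) = 0.106221

(c) Cumulative probability using CDF:
P(X ≤ 16) = F(16) = 0.902995

(d) Range probability:
P(10 ≤ X ≤ 16) = P(X ≤ 16) - P(X ≤ 9)
                   = F(16) - F(9)
                   = 0.902995 - 0.249451
                   = 0.653543

This means approximately 65.4% of outcomes fall in the interval [10, 16].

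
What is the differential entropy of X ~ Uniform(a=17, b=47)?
3.4012 nats

We have X ~ Uniform(a=17, b=47).

The differential entropy measures the uncertainty or information content of the distribution.

For a Uniform distribution with a=17, b=47:
h(X) = 3.4012 nats

(In bits, this would be 4.9069 bits.)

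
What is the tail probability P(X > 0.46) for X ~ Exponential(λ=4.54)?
0.123885

We have X ~ Exponential(λ=4.54).

P(X > 0.46) = 1 - P(X ≤ 0.46)
                = 1 - F(0.46)
                = 1 - 0.876115
                = 0.123885

So there's approximately a 12.4% chance that X exceeds 0.46.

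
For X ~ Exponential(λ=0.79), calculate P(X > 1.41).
0.328276

We have X ~ Exponential(λ=0.79).

P(X > 1.41) = 1 - P(X ≤ 1.41)
                = 1 - F(1.41)
                = 1 - 0.671724
                = 0.328276

So there's approximately a 32.8% chance that X exceeds 1.41.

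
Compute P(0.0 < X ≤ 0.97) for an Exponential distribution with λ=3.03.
0.947087

We have X ~ Exponential(λ=3.03).

To find P(0.0 < X ≤ 0.97), we use:
P(0.0 < X ≤ 0.97) = P(X ≤ 0.97) - P(X ≤ 0.0)
                 = F(0.97) - F(0.0)
                 = 0.947087 - 0.000000
                 = 0.947087

So there's approximately a 94.7% chance that X falls in this range.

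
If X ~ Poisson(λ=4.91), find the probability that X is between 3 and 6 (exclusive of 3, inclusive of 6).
0.497334

We have X ~ Poisson(λ=4.91).

To find P(3 < X ≤ 6), we use:
P(3 < X ≤ 6) = P(X ≤ 6) - P(X ≤ 3)
                 = F(6) - F(3)
                 = 0.775222 - 0.277888
                 = 0.497334

So there's approximately a 49.7% chance that X falls in this range.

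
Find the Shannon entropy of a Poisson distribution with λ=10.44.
2.5833 nats

We have X ~ Poisson(λ=10.44).

The Shannon entropy measures the uncertainty or information content of the distribution.

For a Poisson distribution with λ=10.44:
H(X) = 2.5833 nats

(In bits, this would be 3.7270 bits.)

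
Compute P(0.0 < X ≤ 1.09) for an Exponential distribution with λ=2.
0.886958

We have X ~ Exponential(λ=2).

To find P(0.0 < X ≤ 1.09), we use:
P(0.0 < X ≤ 1.09) = P(X ≤ 1.09) - P(X ≤ 0.0)
                 = F(1.09) - F(0.0)
                 = 0.886958 - 0.000000
                 = 0.886958

So there's approximately a 88.7% chance that X falls in this range.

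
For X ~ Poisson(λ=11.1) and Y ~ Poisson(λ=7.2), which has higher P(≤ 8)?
Y has higher probability (P(Y ≤ 8) = 0.7027 > P(X ≤ 8) = 0.2232)

Compute P(≤ 8) for each distribution:

X ~ Poisson(λ=11.1):
P(X ≤ 8) = 0.2232

Y ~ Poisson(λ=7.2):
P(Y ≤ 8) = 0.7027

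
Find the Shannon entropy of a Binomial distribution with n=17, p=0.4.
2.1207 nats

We have X ~ Binomial(n=17, p=0.4).

The Shannon entropy measures the uncertainty or information content of the distribution.

For a Binomial distribution with n=17, p=0.4:
H(X) = 2.1207 nats

(In bits, this would be 3.0595 bits.)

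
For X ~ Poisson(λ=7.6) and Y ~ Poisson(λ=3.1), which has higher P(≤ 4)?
Y has higher probability (P(Y ≤ 4) = 0.7982 > P(X ≤ 4) = 0.1249)

Compute P(≤ 4) for each distribution:

X ~ Poisson(λ=7.6):
P(X ≤ 4) = 0.1249

Y ~ Poisson(λ=3.1):
P(Y ≤ 4) = 0.7982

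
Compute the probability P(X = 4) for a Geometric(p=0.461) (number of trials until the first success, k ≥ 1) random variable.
0.072188

We have X ~ Geometric(p=0.461) (number of trials until the first success, k ≥ 1).

For a Geometric distribution, the PMF gives us the probability of each outcome.

Using the PMF formula:
P(X = 4) = 0.072188

Rounded to 4 decimal places: 0.0722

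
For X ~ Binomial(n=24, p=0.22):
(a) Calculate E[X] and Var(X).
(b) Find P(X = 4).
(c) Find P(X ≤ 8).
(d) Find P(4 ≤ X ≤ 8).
(a) E[X] = 5.2800, Var(X) = 4.1184
(b) P(X = 4) = 0.172963
(c) P(X ≤ 8) = 0.937822
(d) P(4 ≤ X ≤ 8) = 0.744561

We have X ~ Binomial(n=24, p=0.22).

(a) Moments:
E[X] = 5.2800
Var(X) = 4.1184
σ = √Var(X) = 2.0294

(b) Point probability using PMF:
P(X = 4) = 0.172963

(c) Cumulative probability using CDF:
P(X ≤ 8) = F(8) = 0.937822

(d) Range probability:
P(4 ≤ X ≤ 8) = P(X ≤ 8) - P(X ≤ 3)
                   = F(8) - F(3)
                   = 0.937822 - 0.193261
                   = 0.744561

This means approximately 74.5% of outcomes fall in the interval [4, 8].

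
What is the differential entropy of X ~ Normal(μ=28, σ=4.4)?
2.9005 nats

We have X ~ Normal(μ=28, σ=4.4).

The differential entropy measures the uncertainty or information content of the distribution.

For a Normal distribution with μ=28, σ=4.4:
h(X) = 2.9005 nats

(In bits, this would be 4.1846 bits.)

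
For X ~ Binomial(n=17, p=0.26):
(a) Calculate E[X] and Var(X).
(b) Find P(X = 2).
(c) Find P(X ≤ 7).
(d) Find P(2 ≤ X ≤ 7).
(a) E[X] = 4.4200, Var(X) = 3.2708
(b) P(X = 2) = 0.100453
(c) P(X ≤ 7) = 0.950119
(d) P(2 ≤ X ≤ 7) = 0.908398

We have X ~ Binomial(n=17, p=0.26).

(a) Moments:
E[X] = 4.4200
Var(X) = 3.2708
σ = √Var(X) = 1.8085

(b) Point probability using PMF:
P(X = 2) = 0.100453

(c) Cumulative probability using CDF:
P(X ≤ 7) = F(7) = 0.950119

(d) Range probability:
P(2 ≤ X ≤ 7) = P(X ≤ 7) - P(X ≤ 1)
                   = F(7) - F(1)
                   = 0.950119 - 0.041721
                   = 0.908398

This means approximately 90.8% of outcomes fall in the interval [2, 7].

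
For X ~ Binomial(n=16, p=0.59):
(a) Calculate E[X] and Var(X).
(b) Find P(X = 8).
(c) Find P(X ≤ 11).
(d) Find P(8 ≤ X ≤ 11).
(a) E[X] = 9.4400, Var(X) = 3.8704
(b) P(X = 8) = 0.150892
(c) P(X ≤ 11) = 0.852877
(d) P(8 ≤ X ≤ 11) = 0.690932

We have X ~ Binomial(n=16, p=0.59).

(a) Moments:
E[X] = 9.4400
Var(X) = 3.8704
σ = √Var(X) = 1.9673

(b) Point probability using PMF:
P(X = 8) = 0.150892

(c) Cumulative probability using CDF:
P(X ≤ 11) = F(11) = 0.852877

(d) Range probability:
P(8 ≤ X ≤ 11) = P(X ≤ 11) - P(X ≤ 7)
                   = F(11) - F(7)
                   = 0.852877 - 0.161945
                   = 0.690932

This means approximately 69.1% of outcomes fall in the interval [8, 11].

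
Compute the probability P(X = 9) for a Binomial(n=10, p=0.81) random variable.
0.285180

We have X ~ Binomial(n=10, p=0.81).

For a Binomial distribution, the PMF gives us the probability of each outcome.

Using the PMF formula:
P(X = 9) = 0.285180

Rounded to 4 decimal places: 0.2852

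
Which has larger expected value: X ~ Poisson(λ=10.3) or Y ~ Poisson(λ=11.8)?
Y has larger mean (11.8000 > 10.3000)

Compute the expected value for each distribution:

X ~ Poisson(λ=10.3):
E[X] = 10.3000

Y ~ Poisson(λ=11.8):
E[Y] = 11.8000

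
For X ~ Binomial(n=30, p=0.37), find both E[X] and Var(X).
E[X] = 11.1000, Var(X) = 6.9930

We have X ~ Binomial(n=30, p=0.37).

For a Binomial distribution with n=30, p=0.37:

Expected value:
E[X] = 11.1000

Variance:
Var(X) = 6.9930

Standard deviation:
σ = √Var(X) = 2.6444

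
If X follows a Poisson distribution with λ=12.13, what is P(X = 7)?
0.041362

We have X ~ Poisson(λ=12.13).

For a Poisson distribution, the PMF gives us the probability of each outcome.

Using the PMF formula:
P(X = 7) = 0.041362

Rounded to 4 decimal places: 0.0414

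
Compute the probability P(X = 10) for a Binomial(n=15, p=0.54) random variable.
0.130401

We have X ~ Binomial(n=15, p=0.54).

For a Binomial distribution, the PMF gives us the probability of each outcome.

Using the PMF formula:
P(X = 10) = 0.130401

Rounded to 4 decimal places: 0.1304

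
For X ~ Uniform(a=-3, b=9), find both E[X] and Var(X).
E[X] = 3.0000, Var(X) = 12.0000

We have X ~ Uniform(a=-3, b=9).

For a Uniform distribution with a=-3, b=9:

Expected value:
E[X] = 3.0000

Variance:
Var(X) = 12.0000

Standard deviation:
σ = √Var(X) = 3.4641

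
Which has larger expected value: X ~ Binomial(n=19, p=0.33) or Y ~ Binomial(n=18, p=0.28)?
X has larger mean (6.2700 > 5.0400)

Compute the expected value for each distribution:

X ~ Binomial(n=19, p=0.33):
E[X] = 6.2700

Y ~ Binomial(n=18, p=0.28):
E[Y] = 5.0400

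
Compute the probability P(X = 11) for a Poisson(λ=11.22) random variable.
0.119119

We have X ~ Poisson(λ=11.22).

For a Poisson distribution, the PMF gives us the probability of each outcome.

Using the PMF formula:
P(X = 11) = 0.119119

Rounded to 4 decimal places: 0.1191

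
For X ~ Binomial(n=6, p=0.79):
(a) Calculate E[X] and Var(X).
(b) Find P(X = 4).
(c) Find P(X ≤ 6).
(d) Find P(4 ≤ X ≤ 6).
(a) E[X] = 4.7400, Var(X) = 0.9954
(b) P(X = 4) = 0.257655
(c) P(X ≤ 6) = 1.000000
(d) P(4 ≤ X ≤ 6) = 0.888451

We have X ~ Binomial(n=6, p=0.79).

(a) Moments:
E[X] = 4.7400
Var(X) = 0.9954
σ = √Var(X) = 0.9977

(b) Point probability using PMF:
P(X = 4) = 0.257655

(c) Cumulative probability using CDF:
P(X ≤ 6) = F(6) = 1.000000

(d) Range probability:
P(4 ≤ X ≤ 6) = P(X ≤ 6) - P(X ≤ 3)
                   = F(6) - F(3)
                   = 1.000000 - 0.111549
                   = 0.888451

This means approximately 88.8% of outcomes fall in the interval [4, 6].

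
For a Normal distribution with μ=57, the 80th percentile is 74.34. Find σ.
σ = 20.6031

For X ~ Normal(μ, σ), the p-th percentile satisfies x = μ + z_p × σ,
where z_p = Φ⁻¹(p) is the standard normal quantile.

Step 1: z_{0.8} = Φ⁻¹(0.8) = 0.8416

Step 2: Solve for σ:
74.34 = 57 + 0.8416 × σ
σ = (74.34 - 57) / 0.8416
σ = 17.34 / 0.8416
σ = 20.6031

Verification: μ + z × σ = 57 + 0.8416 × 20.6031 = 74.34 ✓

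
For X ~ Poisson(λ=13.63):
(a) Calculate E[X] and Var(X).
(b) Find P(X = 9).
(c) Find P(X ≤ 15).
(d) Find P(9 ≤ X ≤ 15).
(a) E[X] = 13.6300, Var(X) = 13.6300
(b) P(X = 9) = 0.053860
(c) P(X ≤ 15) = 0.705419
(d) P(9 ≤ X ≤ 15) = 0.631172

We have X ~ Poisson(λ=13.63).

(a) Moments:
E[X] = 13.6300
Var(X) = 13.6300
σ = √Var(X) = 3.6919

(b) Point probability using PMF:
P(X = 9) = 0.053860

(c) Cumulative probability using CDF:
P(X ≤ 15) = F(15) = 0.705419

(d) Range probability:
P(9 ≤ X ≤ 15) = P(X ≤ 15) - P(X ≤ 8)
                   = F(15) - F(8)
                   = 0.705419 - 0.074246
                   = 0.631172

This means approximately 63.1% of outcomes fall in the interval [9, 15].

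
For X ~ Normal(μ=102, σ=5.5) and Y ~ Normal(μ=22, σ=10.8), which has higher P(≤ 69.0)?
Y has higher probability (P(Y ≤ 69.0) = 1.0000 > P(X ≤ 69.0) = 0.0000)

Compute P(≤ 69.0) for each distribution:

X ~ Normal(μ=102, σ=5.5):
P(X ≤ 69.0) = 0.0000

Y ~ Normal(μ=22, σ=10.8):
P(Y ≤ 69.0) = 1.0000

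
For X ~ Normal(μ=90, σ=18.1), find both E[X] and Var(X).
E[X] = 90.0000, Var(X) = 327.6100

We have X ~ Normal(μ=90, σ=18.1).

For a Normal distribution with μ=90, σ=18.1:

Expected value:
E[X] = 90.0000

Variance:
Var(X) = 327.6100

Standard deviation:
σ = √Var(X) = 18.1000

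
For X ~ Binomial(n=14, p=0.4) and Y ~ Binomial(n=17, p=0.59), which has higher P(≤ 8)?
X has higher probability (P(X ≤ 8) = 0.9417 > P(Y ≤ 8) = 0.2238)

Compute P(≤ 8) for each distribution:

X ~ Binomial(n=14, p=0.4):
P(X ≤ 8) = 0.9417

Y ~ Binomial(n=17, p=0.59):
P(Y ≤ 8) = 0.2238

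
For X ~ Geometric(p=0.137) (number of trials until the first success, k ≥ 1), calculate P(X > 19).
0.060842

We have X ~ Geometric(p=0.137) (number of trials until the first success, k ≥ 1).

P(X > 19) = 1 - P(X ≤ 19)
                = 1 - F(19)
                = 1 - 0.939158
                = 0.060842

So there's approximately a 6.1% chance that X exceeds 19.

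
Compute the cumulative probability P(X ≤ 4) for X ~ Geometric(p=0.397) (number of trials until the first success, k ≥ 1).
0.867788

We have X ~ Geometric(p=0.397) (number of trials until the first success, k ≥ 1).

The CDF gives us P(X ≤ k).

Using the CDF:
P(X ≤ 4) = 0.867788

This means there's approximately a 86.8% chance that X is at most 4.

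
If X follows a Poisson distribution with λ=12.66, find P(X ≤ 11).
0.388542

We have X ~ Poisson(λ=12.66).

The CDF gives us P(X ≤ k).

Using the CDF:
P(X ≤ 11) = 0.388542

This means there's approximately a 38.9% chance that X is at most 11.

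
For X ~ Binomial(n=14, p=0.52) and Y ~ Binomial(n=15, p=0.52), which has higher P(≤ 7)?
X has higher probability (P(X ≤ 7) = 0.5451 > P(Y ≤ 7) = 0.4374)

Compute P(≤ 7) for each distribution:

X ~ Binomial(n=14, p=0.52):
P(X ≤ 7) = 0.5451

Y ~ Binomial(n=15, p=0.52):
P(Y ≤ 7) = 0.4374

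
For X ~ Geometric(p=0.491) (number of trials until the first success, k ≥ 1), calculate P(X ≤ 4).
0.932877

We have X ~ Geometric(p=0.491) (number of trials until the first success, k ≥ 1).

The CDF gives us P(X ≤ k).

Using the CDF:
P(X ≤ 4) = 0.932877

This means there's approximately a 93.3% chance that X is at most 4.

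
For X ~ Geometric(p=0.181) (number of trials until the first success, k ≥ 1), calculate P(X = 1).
0.181000

We have X ~ Geometric(p=0.181) (number of trials until the first success, k ≥ 1).

For a Geometric distribution, the PMF gives us the probability of each outcome.

Using the PMF formula:
P(X = 1) = 0.181000

Rounded to 4 decimal places: 0.1810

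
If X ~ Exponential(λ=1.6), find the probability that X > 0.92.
0.229466

We have X ~ Exponential(λ=1.6).

P(X > 0.92) = 1 - P(X ≤ 0.92)
                = 1 - F(0.92)
                = 1 - 0.770534
                = 0.229466

So there's approximately a 22.9% chance that X exceeds 0.92.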